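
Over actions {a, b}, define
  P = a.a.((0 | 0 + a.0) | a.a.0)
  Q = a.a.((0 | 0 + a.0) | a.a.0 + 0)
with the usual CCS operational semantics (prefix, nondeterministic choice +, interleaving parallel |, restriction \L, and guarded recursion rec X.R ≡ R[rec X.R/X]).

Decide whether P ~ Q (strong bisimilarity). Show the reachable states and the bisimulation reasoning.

bisimilar

P's transition system — 8 states:
  m0 = a.a.((0 | 0 + a.0) | a.a.0) → -a-> m1
  m1 = a.((0 | 0 + a.0) | a.a.0) → -a-> m2
  m2 = (0 | 0 + a.0) | a.a.0 → -a-> m3, -a-> m4
  m3 = (0 | 0 + a.0) | a.0 → -a-> m5, -a-> m6
  m4 = 0 | a.a.0 → -a-> m6
  m5 = (0 | 0 + a.0) | 0 → -a-> m7
  m6 = 0 | a.0 → -a-> m7
  m7 = 0 | 0 → stopped
Q's transition system — 8 states:
  n0 = a.a.((0 | 0 + a.0) | a.a.0 + 0) → -a-> n1
  n1 = a.((0 | 0 + a.0) | a.a.0 + 0) → -a-> n2
  n2 = (0 | 0 + a.0) | a.a.0 + 0 → -a-> n3, -a-> n4
  n3 = (0 | 0 + a.0) | a.0 → -a-> n5, -a-> n6
  n4 = 0 | a.a.0 → -a-> n6
  n5 = (0 | 0 + a.0) | 0 → -a-> n7
  n6 = 0 | a.0 → -a-> n7
  n7 = 0 | 0 → stopped
Partition-refinement fixed point:
  B0 = {m0, n0}
  B1 = {m1, n1}
  B2 = {m2, n2}
  B3 = {m3, m4, n3, n4}
  B4 = {m5, m6, n5, n6}
  B5 = {m7, n7}
m0 ∈ B0, n0 ∈ B0 → same block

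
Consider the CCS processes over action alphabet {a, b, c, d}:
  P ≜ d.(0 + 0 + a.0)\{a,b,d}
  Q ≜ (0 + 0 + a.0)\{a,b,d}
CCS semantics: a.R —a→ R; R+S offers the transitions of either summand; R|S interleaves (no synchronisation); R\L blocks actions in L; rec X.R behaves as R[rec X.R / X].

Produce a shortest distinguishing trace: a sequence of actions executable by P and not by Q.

d

LTS(P): 2 reachable states
  s0 = d.(0 + 0 + a.0)\{a,b,d} has moves -d-> s1
  s1 = (0 + 0 + a.0)\{a,b,d} has moves (no moves)
LTS(Q): 1 reachable states
  t0 = (0 + 0 + a.0)\{a,b,d} has moves (no moves)
Run σ = ⟨d⟩ on P: start {s0}
  step 1 (d): {s1}
  P completes σ.
Run σ = ⟨d⟩ on Q: start {t0}
  step 1 (d): no successor for Q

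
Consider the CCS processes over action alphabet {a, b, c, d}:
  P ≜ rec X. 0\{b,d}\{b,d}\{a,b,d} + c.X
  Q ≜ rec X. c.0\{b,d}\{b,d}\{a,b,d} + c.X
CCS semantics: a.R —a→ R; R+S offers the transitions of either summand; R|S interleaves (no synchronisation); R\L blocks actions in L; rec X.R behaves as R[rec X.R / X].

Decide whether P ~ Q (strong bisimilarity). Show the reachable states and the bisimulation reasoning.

P's transition system — 1 states:
  p0 = rec X. 0\{b,d}\{b,d}\{a,b,d} + c.X → ··c··> p0
Q's transition system — 2 states:
  q0 = rec X. c.0\{b,d}\{b,d}\{a,b,d} + c.X → ··c··> q0, ··c··> q1
  q1 = 0\{b,d}\{b,d}\{a,b,d} → stopped
Coarsest stable partition (strong bisimilarity classes):
  B0 = {p0}
  B1 = {q0}
  B2 = {q1}
p0 ∈ B0, q0 ∈ B1 → different blocks

NO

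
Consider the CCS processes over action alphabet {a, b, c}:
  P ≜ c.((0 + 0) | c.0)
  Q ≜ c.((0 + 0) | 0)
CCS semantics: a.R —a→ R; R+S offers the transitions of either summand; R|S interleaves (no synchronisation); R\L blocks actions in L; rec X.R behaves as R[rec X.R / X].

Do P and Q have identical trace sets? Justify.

LTS(P): 3 reachable states
  s0 = c.((0 + 0) | c.0) ⊢ --c--▸ s1
  s1 = (0 + 0) | c.0 ⊢ --c--▸ s2
  s2 = (0 + 0) | 0 ⊢ ·
LTS(Q): 2 reachable states
  t0 = c.((0 + 0) | 0) ⊢ --c--▸ t1
  t1 = (0 + 0) | 0 ⊢ ·
Trace ⟨cc⟩ through P, begin at {s0}:
  step 1 (c): {s1}
  step 2 (c): {s2}
  — P admits the full trace.
Trace ⟨cc⟩ through Q, begin at {t0}:
  step 1 (c): {t1}
  step 2 (c): no successor for Q

NO — witness ⟨cc⟩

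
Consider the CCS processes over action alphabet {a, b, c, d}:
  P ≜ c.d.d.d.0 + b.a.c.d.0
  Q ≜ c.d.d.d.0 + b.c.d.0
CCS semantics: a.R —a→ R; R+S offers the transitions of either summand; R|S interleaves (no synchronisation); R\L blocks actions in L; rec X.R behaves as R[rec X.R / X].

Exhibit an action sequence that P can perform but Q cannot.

ba

Reachable graph of P (7 states):
  s0 = c.d.d.d.0 + b.a.c.d.0 → --b--▸ s1, --c--▸ s2
  s1 = a.c.d.0 → --a--▸ s3
  s2 = d.d.d.0 → --d--▸ s4
  s3 = c.d.0 → --c--▸ s5
  s4 = d.d.0 → --d--▸ s5
  s5 = d.0 → --d--▸ s6
  s6 = 0 → (no moves)
Reachable graph of Q (6 states):
  t0 = c.d.d.d.0 + b.c.d.0 → --b--▸ t1, --c--▸ t2
  t1 = c.d.0 → --c--▸ t3
  t2 = d.d.d.0 → --d--▸ t4
  t3 = d.0 → --d--▸ t5
  t4 = d.d.0 → --d--▸ t3
  t5 = 0 → (no moves)
Trace ⟨ba⟩ through P, begin at {s0}:
  step 1 (b): {s1}
  step 2 (a): {s3}
  P completes σ.
Trace ⟨ba⟩ through Q, begin at {t0}:
  step 1 (b): {t1}
  step 2 (a): no successor for Q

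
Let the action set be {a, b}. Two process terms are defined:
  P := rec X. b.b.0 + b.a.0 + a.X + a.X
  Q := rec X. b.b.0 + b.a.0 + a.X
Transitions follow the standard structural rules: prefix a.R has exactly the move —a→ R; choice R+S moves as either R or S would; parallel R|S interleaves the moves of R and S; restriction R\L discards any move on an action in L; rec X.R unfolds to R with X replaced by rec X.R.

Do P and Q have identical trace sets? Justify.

Reachable graph of P (4 states):
  m0 = rec X. b.b.0 + b.a.0 + a.X + a.X has moves =a=> m0, =b=> m1, =b=> m2
  m1 = a.0 has moves =a=> m3
  m2 = b.0 has moves =b=> m3
  m3 = 0 has moves ∅
Reachable graph of Q (4 states):
  n0 = rec X. b.b.0 + b.a.0 + a.X has moves =a=> n0, =b=> n1, =b=> n2
  n1 = a.0 has moves =a=> n3
  n2 = b.0 has moves =b=> n3
  n3 = 0 has moves ∅
Coarsest stable partition (strong bisimilarity classes):
  B0 = {m0, n0}
  B1 = {m1, n1}
  B2 = {m3, n3}
  B3 = {m2, n2}
m0 ∈ B0, n0 ∈ B0 → same block
Bisimilar ⇒ trace-equivalent.

traces(P) = traces(Q)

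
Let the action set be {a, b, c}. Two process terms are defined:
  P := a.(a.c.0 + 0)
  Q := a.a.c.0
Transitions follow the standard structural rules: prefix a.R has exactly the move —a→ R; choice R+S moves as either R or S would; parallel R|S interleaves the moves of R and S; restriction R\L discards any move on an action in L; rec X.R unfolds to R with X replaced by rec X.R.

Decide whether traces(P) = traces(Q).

traces(P) = traces(Q)

P's transition system — 4 states:
  p0 = a.(a.c.0 + 0) ⊢ -a-> p1
  p1 = a.c.0 + 0 ⊢ -a-> p2
  p2 = c.0 ⊢ -c-> p3
  p3 = 0 ⊢ ·
Q's transition system — 4 states:
  q0 = a.a.c.0 ⊢ -a-> q1
  q1 = a.c.0 ⊢ -a-> q2
  q2 = c.0 ⊢ -c-> q3
  q3 = 0 ⊢ ·
Partition-refinement fixed point:
  B0 = {p0, q0}
  B1 = {p1, q1}
  B2 = {p2, q2}
  B3 = {p3, q3}
p0 ∈ B0, q0 ∈ B0 → same block
Bisimilar ⇒ trace-equivalent.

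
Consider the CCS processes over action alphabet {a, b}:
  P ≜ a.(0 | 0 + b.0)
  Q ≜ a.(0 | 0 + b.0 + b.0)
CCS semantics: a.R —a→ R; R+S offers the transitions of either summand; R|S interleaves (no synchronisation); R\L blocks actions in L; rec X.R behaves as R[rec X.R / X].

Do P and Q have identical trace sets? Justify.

LTS(P): 3 reachable states
  p0 = a.(0 | 0 + b.0) | —a→ p1
  p1 = 0 | 0 + b.0 | —b→ p2
  p2 = 0 | ∅
LTS(Q): 3 reachable states
  q0 = a.(0 | 0 + b.0 + b.0) | —a→ q1
  q1 = 0 | 0 + b.0 + b.0 | —b→ q2
  q2 = 0 | ∅
Bisimilarity quotient blocks:
  B0 = {p0, q0}
  B1 = {p1, q1}
  B2 = {p2, q2}
p0 ∈ B0, q0 ∈ B0 → same block
Bisimilar ⇒ trace-equivalent.

YES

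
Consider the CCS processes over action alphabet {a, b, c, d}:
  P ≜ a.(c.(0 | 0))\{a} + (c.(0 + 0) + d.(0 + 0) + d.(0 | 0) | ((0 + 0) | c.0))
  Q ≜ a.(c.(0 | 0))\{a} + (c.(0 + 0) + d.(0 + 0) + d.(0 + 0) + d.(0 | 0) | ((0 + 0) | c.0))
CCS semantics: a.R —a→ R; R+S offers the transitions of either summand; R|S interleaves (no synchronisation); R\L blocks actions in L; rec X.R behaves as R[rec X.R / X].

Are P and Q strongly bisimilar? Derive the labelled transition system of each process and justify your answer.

P ~ Q

Reachable graph of P (7 states):
  p0 = a.(c.(0 | 0))\{a} + (c.(0 + 0) + d.(0 + 0) + d.(0 | 0) | ((0 + 0) | c.0)) | —a→ p1, —c→ p2, —c→ p3, —d→ p2, —d→ p4
  p1 = (c.(0 | 0))\{a} | —c→ p5
  p2 = 0 + 0 | ·
  p3 = d.(0 | 0) | ((0 + 0) | 0) | —d→ p6
  p4 = 0 | 0 | ((0 + 0) | c.0) | —c→ p6
  p5 = (0 | 0)\{a} | ·
  p6 = 0 | 0 | ((0 + 0) | 0) | ·
Reachable graph of Q (7 states):
  q0 = a.(c.(0 | 0))\{a} + (c.(0 + 0) + d.(0 + 0) + d.(0 + 0) + d.(0 | 0) | ((0 + 0) | c.0)) | —a→ q1, —c→ q2, —c→ q3, —d→ q2, —d→ q4
  q1 = (c.(0 | 0))\{a} | —c→ q5
  q2 = 0 + 0 | ·
  q3 = d.(0 | 0) | ((0 + 0) | 0) | —d→ q6
  q4 = 0 | 0 | ((0 + 0) | c.0) | —c→ q6
  q5 = (0 | 0)\{a} | ·
  q6 = 0 | 0 | ((0 + 0) | 0) | ·
Coarsest stable partition (strong bisimilarity classes):
  B0 = {p0, q0}
  B1 = {p3, q3}
  B2 = {p2, p5, p6, q2, q5, q6}
  B3 = {p1, p4, q1, q4}
p0 ∈ B0, q0 ∈ B0 → same block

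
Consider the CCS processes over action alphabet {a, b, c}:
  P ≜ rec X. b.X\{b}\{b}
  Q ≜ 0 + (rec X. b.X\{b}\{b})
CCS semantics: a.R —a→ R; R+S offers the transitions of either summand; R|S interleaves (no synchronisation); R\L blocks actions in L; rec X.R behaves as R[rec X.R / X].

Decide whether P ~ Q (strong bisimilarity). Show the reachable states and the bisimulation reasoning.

LTS(P): 2 reachable states
  m0 = rec X. b.X\{b}\{b} ⊢ --b--▸ m1
  m1 = (rec X. b.X\{b}\{b})\{b}\{b} ⊢ ·
LTS(Q): 2 reachable states
  n0 = 0 + (rec X. b.X\{b}\{b}) ⊢ --b--▸ n1
  n1 = (rec X. b.X\{b}\{b})\{b}\{b} ⊢ ·
Bisimilarity quotient blocks:
  B0 = {m0, n0}
  B1 = {m1, n1}
m0 ∈ B0, n0 ∈ B0 → same block

YES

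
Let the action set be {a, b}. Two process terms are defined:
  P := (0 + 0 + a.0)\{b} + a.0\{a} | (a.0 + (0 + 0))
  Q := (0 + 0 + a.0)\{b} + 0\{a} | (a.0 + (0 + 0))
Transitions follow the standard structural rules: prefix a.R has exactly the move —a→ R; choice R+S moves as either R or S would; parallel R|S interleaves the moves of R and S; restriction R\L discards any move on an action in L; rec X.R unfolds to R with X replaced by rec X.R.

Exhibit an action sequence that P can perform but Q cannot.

aa

P's transition system — 5 states:
  s0 = (0 + 0 + a.0)\{b} + a.0\{a} | (a.0 + (0 + 0)) | ··a··> s1, ··a··> s2, ··a··> s3
  s1 = 0\{a} | (a.0 + (0 + 0)) | ··a··> s4
  s2 = 0\{b} | stopped
  s3 = a.0\{a} | 0 | ··a··> s4
  s4 = 0\{a} | 0 | stopped
Q's transition system — 3 states:
  t0 = (0 + 0 + a.0)\{b} + 0\{a} | (a.0 + (0 + 0)) | ··a··> t1, ··a··> t2
  t1 = 0\{a} | 0 | stopped
  t2 = 0\{b} | stopped
Executing aa from P (initial set {s0}):
  [1] a ⇒ {s1, s2, s3}
  [2] a ⇒ {s4}
  P completes σ.
Executing aa from Q (initial set {t0}):
  [1] a ⇒ {t1, t2}
  [2] a ⇒ ∅ (Q stuck)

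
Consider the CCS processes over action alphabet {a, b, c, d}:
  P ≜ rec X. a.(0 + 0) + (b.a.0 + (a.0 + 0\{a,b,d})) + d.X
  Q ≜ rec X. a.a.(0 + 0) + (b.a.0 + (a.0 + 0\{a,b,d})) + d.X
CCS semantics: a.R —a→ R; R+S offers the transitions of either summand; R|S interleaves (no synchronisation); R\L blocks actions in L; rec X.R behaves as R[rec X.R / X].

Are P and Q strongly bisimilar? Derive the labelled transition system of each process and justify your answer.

not bisimilar

Reachable graph of P (4 states):
  p0 = rec X. a.(0 + 0) + (b.a.0 + (a.0 + 0\{a,b,d})) + d.X has moves ··a··> p1, ··a··> p2, ··b··> p3, ··d··> p0
  p1 = 0 has moves deadlocked
  p2 = 0 + 0 has moves deadlocked
  p3 = a.0 has moves ··a··> p1
Reachable graph of Q (5 states):
  q0 = rec X. a.a.(0 + 0) + (b.a.0 + (a.0 + 0\{a,b,d})) + d.X has moves ··a··> q1, ··a··> q2, ··b··> q3, ··d··> q0
  q1 = 0 has moves deadlocked
  q2 = a.(0 + 0) has moves ··a··> q4
  q3 = a.0 has moves ··a··> q1
  q4 = 0 + 0 has moves deadlocked
Bisimilarity quotient blocks:
  B0 = {p0}
  B1 = {p1, p2, q1, q4}
  B2 = {p3, q2, q3}
  B3 = {q0}
p0 ∈ B0, q0 ∈ B3 → different blocks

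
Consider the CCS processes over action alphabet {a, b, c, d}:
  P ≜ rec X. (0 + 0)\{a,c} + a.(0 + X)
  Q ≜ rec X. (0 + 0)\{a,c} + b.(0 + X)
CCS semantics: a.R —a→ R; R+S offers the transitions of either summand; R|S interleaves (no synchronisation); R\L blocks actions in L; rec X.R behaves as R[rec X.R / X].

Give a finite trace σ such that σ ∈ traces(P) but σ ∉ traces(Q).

Reachable graph of P (2 states):
  s0 = rec X. (0 + 0)\{a,c} + a.(0 + X) | -a-> s1
  s1 = 0 + (rec X. (0 + 0)\{a,c} + a.(0 + X)) | -a-> s1
Reachable graph of Q (2 states):
  t0 = rec X. (0 + 0)\{a,c} + b.(0 + X) | -b-> t1
  t1 = 0 + (rec X. (0 + 0)\{a,c} + b.(0 + X)) | -b-> t1
Run σ = ⟨a⟩ on P: start {s0}
  [1] a ⇒ {s1}
  P completes σ.
Run σ = ⟨a⟩ on Q: start {t0}
  [1] a ⇒ ∅  — Q cannot continue

a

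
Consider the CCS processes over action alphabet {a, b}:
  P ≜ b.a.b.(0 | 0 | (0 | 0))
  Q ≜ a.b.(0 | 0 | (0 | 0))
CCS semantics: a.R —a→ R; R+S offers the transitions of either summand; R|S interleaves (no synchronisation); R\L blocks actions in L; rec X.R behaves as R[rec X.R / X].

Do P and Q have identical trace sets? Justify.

LTS(P): 4 reachable states
  p0 = b.a.b.(0 | 0 | (0 | 0)) :: --b--▸ p1
  p1 = a.b.(0 | 0 | (0 | 0)) :: --a--▸ p2
  p2 = b.(0 | 0 | (0 | 0)) :: --b--▸ p3
  p3 = 0 | 0 | (0 | 0) :: (no moves)
LTS(Q): 3 reachable states
  q0 = a.b.(0 | 0 | (0 | 0)) :: --a--▸ q1
  q1 = b.(0 | 0 | (0 | 0)) :: --b--▸ q2
  q2 = 0 | 0 | (0 | 0) :: (no moves)
Executing b from P (initial set {p0}):
  step 1 (b): {p1}
  ✓ P
Executing b from Q (initial set {q0}):
  step 1 (b): ∅ (Q stuck)

trace-distinct — witness ⟨b⟩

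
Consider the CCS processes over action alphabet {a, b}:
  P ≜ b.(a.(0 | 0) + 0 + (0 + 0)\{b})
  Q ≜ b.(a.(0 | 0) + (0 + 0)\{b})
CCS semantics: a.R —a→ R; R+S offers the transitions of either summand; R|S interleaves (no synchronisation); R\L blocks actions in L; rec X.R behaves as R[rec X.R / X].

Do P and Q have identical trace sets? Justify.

traces(P) = traces(Q)

LTS(P): 3 reachable states
  p0 = b.(a.(0 | 0) + 0 + (0 + 0)\{b}) | -b-> p1
  p1 = a.(0 | 0) + 0 + (0 + 0)\{b} | -a-> p2
  p2 = 0 | 0 | (no moves)
LTS(Q): 3 reachable states
  q0 = b.(a.(0 | 0) + (0 + 0)\{b}) | -b-> q1
  q1 = a.(0 | 0) + (0 + 0)\{b} | -a-> q2
  q2 = 0 | 0 | (no moves)
Coarsest stable partition (strong bisimilarity classes):
  B0 = {p0, q0}
  B1 = {p1, q1}
  B2 = {p2, q2}
p0 ∈ B0, q0 ∈ B0 → same block
Bisimilar ⇒ trace-equivalent.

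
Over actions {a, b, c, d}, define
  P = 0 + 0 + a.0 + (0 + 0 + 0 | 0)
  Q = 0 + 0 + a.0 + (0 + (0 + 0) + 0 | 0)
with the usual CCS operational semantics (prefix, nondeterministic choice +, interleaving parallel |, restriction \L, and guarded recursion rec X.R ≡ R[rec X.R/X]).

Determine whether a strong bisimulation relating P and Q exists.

bisimilar

LTS(P): 2 reachable states
  s0 = 0 + 0 + a.0 + (0 + 0 + 0 | 0) → ··a··> s1
  s1 = 0 → ·
LTS(Q): 2 reachable states
  t0 = 0 + 0 + a.0 + (0 + (0 + 0) + 0 | 0) → ··a··> t1
  t1 = 0 → ·
Partition-refinement fixed point:
  B0 = {s0, t0}
  B1 = {s1, t1}
s0 ∈ B0, t0 ∈ B0 → same block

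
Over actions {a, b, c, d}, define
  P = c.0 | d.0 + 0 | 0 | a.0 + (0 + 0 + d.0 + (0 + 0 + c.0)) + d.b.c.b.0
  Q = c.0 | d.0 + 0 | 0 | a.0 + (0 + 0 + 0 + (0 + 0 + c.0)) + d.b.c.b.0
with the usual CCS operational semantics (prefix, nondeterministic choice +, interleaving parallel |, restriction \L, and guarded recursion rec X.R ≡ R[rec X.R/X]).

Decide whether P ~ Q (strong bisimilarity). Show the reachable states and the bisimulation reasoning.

NO

Reachable graph of P (9 states):
  m0 = c.0 | d.0 + 0 | 0 | a.0 + (0 + 0 + d.0 + (0 + 0 + c.0)) + d.b.c.b.0 → =a=> m1, =c=> m2, =c=> m3, =d=> m2, =d=> m4, =d=> m5
  m1 = 0 | 0 | 0 → (no moves)
  m2 = 0 → (no moves)
  m3 = 0 | d.0 → =d=> m6
  m4 = b.c.b.0 → =b=> m7
  m5 = c.0 | 0 → =c=> m6
  m6 = 0 | 0 → (no moves)
  m7 = c.b.0 → =c=> m8
  m8 = b.0 → =b=> m2
Reachable graph of Q (9 states):
  n0 = c.0 | d.0 + 0 | 0 | a.0 + (0 + 0 + 0 + (0 + 0 + c.0)) + d.b.c.b.0 → =a=> n1, =c=> n2, =c=> n3, =d=> n4, =d=> n5
  n1 = 0 | 0 | 0 → (no moves)
  n2 = 0 → (no moves)
  n3 = 0 | d.0 → =d=> n6
  n4 = b.c.b.0 → =b=> n7
  n5 = c.0 | 0 → =c=> n6
  n6 = 0 | 0 → (no moves)
  n7 = c.b.0 → =c=> n8
  n8 = b.0 → =b=> n2
Partition-refinement fixed point:
  B0 = {m0}
  B1 = {m1, m2, m6, n1, n2, n6}
  B2 = {m5, n5}
  B3 = {m3, n3}
  B4 = {m4, n4}
  B5 = {m7, n7}
  B6 = {m8, n8}
  B7 = {n0}
m0 ∈ B0, n0 ∈ B7 → different blocks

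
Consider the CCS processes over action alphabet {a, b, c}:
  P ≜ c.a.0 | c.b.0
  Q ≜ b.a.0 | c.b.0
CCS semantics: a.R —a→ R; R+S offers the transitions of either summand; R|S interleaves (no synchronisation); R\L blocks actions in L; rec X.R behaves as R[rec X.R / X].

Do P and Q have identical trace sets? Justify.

traces(P) ≠ traces(Q) — witness ⟨ca⟩

P's transition system — 9 states:
  m0 = c.a.0 | c.b.0 | ··c··> m1, ··c··> m2
  m1 = a.0 | c.b.0 | ··a··> m3, ··c··> m4
  m2 = c.a.0 | b.0 | ··b··> m5, ··c··> m4
  m3 = 0 | c.b.0 | ··c··> m6
  m4 = a.0 | b.0 | ··a··> m6, ··b··> m7
  m5 = c.a.0 | 0 | ··c··> m7
  m6 = 0 | b.0 | ··b··> m8
  m7 = a.0 | 0 | ··a··> m8
  m8 = 0 | 0 | ·
Q's transition system — 9 states:
  n0 = b.a.0 | c.b.0 | ··b··> n1, ··c··> n2
  n1 = a.0 | c.b.0 | ··a··> n3, ··c··> n4
  n2 = b.a.0 | b.0 | ··b··> n4, ··b··> n5
  n3 = 0 | c.b.0 | ··c··> n6
  n4 = a.0 | b.0 | ··a··> n6, ··b··> n7
  n5 = b.a.0 | 0 | ··b··> n7
  n6 = 0 | b.0 | ··b··> n8
  n7 = a.0 | 0 | ··a··> n8
  n8 = 0 | 0 | ·
Trace ⟨ca⟩ through P, begin at {m0}:
  after c @ step 1: {m1, m2}
  after a @ step 2: {m3}
  ✓ P
Trace ⟨ca⟩ through Q, begin at {n0}:
  after c @ step 1: {n2}
  after a @ step 2: ∅  — Q cannot continue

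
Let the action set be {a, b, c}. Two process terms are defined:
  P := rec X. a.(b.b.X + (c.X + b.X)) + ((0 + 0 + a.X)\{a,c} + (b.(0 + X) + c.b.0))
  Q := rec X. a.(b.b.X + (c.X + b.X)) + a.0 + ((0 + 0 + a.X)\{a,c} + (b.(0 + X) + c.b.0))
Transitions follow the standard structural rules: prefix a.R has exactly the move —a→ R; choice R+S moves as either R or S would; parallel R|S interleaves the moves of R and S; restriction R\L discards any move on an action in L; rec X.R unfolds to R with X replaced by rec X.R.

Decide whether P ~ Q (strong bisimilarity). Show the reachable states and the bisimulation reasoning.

not bisimilar

LTS(P): 6 reachable states
  p0 = rec X. a.(b.b.X + (c.X + b.X)) + ((0 + 0 + a.X)\{a,c} + (b.(0 + X) + c.b.0)) | ··a··> p1, ··b··> p2, ··c··> p3
  p1 = b.b.(rec X. a.(b.b.X + (c.X + b.X)) + ((0 + 0 + a.X)\{a,c} + (b.(0 + X) + c.b.0))) + (c.(rec X. a.(b.b.X + (c.X + b.X)) + ((0 + 0 + a.X)\{a,c} + (b.(0 + X) + c.b.0))) + b.(rec X. a.(b.b.X + (c.X + b.X)) + ((0 + 0 + a.X)\{a,c} + (b.(0 + X) + c.b.0)))) | ··b··> p0, ··b··> p4, ··c··> p0
  p2 = 0 + (rec X. a.(b.b.X + (c.X + b.X)) + ((0 + 0 + a.X)\{a,c} + (b.(0 + X) + c.b.0))) | ··a··> p1, ··b··> p2, ··c··> p3
  p3 = b.0 | ··b··> p5
  p4 = b.(rec X. a.(b.b.X + (c.X + b.X)) + ((0 + 0 + a.X)\{a,c} + (b.(0 + X) + c.b.0))) | ··b··> p0
  p5 = 0 | ∅
LTS(Q): 6 reachable states
  q0 = rec X. a.(b.b.X + (c.X + b.X)) + a.0 + ((0 + 0 + a.X)\{a,c} + (b.(0 + X) + c.b.0)) | ··a··> q1, ··a··> q2, ··b··> q3, ··c··> q4
  q1 = 0 | ∅
  q2 = b.b.(rec X. a.(b.b.X + (c.X + b.X)) + a.0 + ((0 + 0 + a.X)\{a,c} + (b.(0 + X) + c.b.0))) + (c.(rec X. a.(b.b.X + (c.X + b.X)) + a.0 + ((0 + 0 + a.X)\{a,c} + (b.(0 + X) + c.b.0))) + b.(rec X. a.(b.b.X + (c.X + b.X)) + a.0 + ((0 + 0 + a.X)\{a,c} + (b.(0 + X) + c.b.0)))) | ··b··> q0, ··b··> q5, ··c··> q0
  q3 = 0 + (rec X. a.(b.b.X + (c.X + b.X)) + a.0 + ((0 + 0 + a.X)\{a,c} + (b.(0 + X) + c.b.0))) | ··a··> q1, ··a··> q2, ··b··> q3, ··c··> q4
  q4 = b.0 | ··b··> q1
  q5 = b.(rec X. a.(b.b.X + (c.X + b.X)) + a.0 + ((0 + 0 + a.X)\{a,c} + (b.(0 + X) + c.b.0))) | ··b··> q0
Partition-refinement fixed point:
  B0 = {p0, p2}
  B1 = {p1}
  B2 = {p4}
  B3 = {p3, q4}
  B4 = {p5, q1}
  B5 = {q0, q3}
  B6 = {q2}
  B7 = {q5}
p0 ∈ B0, q0 ∈ B5 → different blocks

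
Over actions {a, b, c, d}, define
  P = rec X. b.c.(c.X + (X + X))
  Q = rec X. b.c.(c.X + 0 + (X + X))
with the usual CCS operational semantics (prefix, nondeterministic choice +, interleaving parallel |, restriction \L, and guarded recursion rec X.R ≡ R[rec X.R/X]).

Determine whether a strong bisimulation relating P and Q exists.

P's transition system — 3 states:
  m0 = rec X. b.c.(c.X + (X + X)) has moves —b→ m1
  m1 = c.(c.(rec X. b.c.(c.X + (X + X))) + ((rec X. b.c.(c.X + (X + X))) + (rec X. b.c.(c.X + (X + X))))) has moves —c→ m2
  m2 = c.(rec X. b.c.(c.X + (X + X))) + ((rec X. b.c.(c.X + (X + X))) + (rec X. b.c.(c.X + (X + X)))) has moves —b→ m1, —c→ m0
Q's transition system — 3 states:
  n0 = rec X. b.c.(c.X + 0 + (X + X)) has moves —b→ n1
  n1 = c.(c.(rec X. b.c.(c.X + 0 + (X + X))) + 0 + ((rec X. b.c.(c.X + 0 + (X + X))) + (rec X. b.c.(c.X + 0 + (X + X))))) has moves —c→ n2
  n2 = c.(rec X. b.c.(c.X + 0 + (X + X))) + 0 + ((rec X. b.c.(c.X + 0 + (X + X))) + (rec X. b.c.(c.X + 0 + (X + X)))) has moves —b→ n1, —c→ n0
Partition-refinement fixed point:
  B0 = {m0, n0}
  B1 = {m1, n1}
  B2 = {m2, n2}
m0 ∈ B0, n0 ∈ B0 → same block

P ~ Q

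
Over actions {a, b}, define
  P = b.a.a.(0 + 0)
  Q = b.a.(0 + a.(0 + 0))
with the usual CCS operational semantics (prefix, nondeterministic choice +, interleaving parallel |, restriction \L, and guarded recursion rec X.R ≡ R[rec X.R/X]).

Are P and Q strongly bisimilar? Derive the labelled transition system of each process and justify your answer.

P ~ Q

Reachable graph of P (4 states):
  m0 = b.a.a.(0 + 0) → —b→ m1
  m1 = a.a.(0 + 0) → —a→ m2
  m2 = a.(0 + 0) → —a→ m3
  m3 = 0 + 0 → stopped
Reachable graph of Q (4 states):
  n0 = b.a.(0 + a.(0 + 0)) → —b→ n1
  n1 = a.(0 + a.(0 + 0)) → —a→ n2
  n2 = 0 + a.(0 + 0) → —a→ n3
  n3 = 0 + 0 → stopped
Coarsest stable partition (strong bisimilarity classes):
  B0 = {m0, n0}
  B1 = {m1, n1}
  B2 = {m2, n2}
  B3 = {m3, n3}
m0 ∈ B0, n0 ∈ B0 → same block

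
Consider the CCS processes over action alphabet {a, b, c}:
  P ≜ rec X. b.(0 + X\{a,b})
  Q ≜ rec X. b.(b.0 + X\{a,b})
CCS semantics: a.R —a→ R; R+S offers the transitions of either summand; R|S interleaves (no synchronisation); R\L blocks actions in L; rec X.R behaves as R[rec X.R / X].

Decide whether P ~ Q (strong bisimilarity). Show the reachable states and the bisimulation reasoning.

P's transition system — 2 states:
  s0 = rec X. b.(0 + X\{a,b}) ⊢ ··b··> s1
  s1 = 0 + (rec X. b.(0 + X\{a,b}))\{a,b} ⊢ ∅
Q's transition system — 3 states:
  t0 = rec X. b.(b.0 + X\{a,b}) ⊢ ··b··> t1
  t1 = b.0 + (rec X. b.(b.0 + X\{a,b}))\{a,b} ⊢ ··b··> t2
  t2 = 0 ⊢ ∅
Bisimilarity quotient blocks:
  B0 = {s0, t1}
  B1 = {s1, t2}
  B2 = {t0}
s0 ∈ B0, t0 ∈ B2 → different blocks

P ≁ Q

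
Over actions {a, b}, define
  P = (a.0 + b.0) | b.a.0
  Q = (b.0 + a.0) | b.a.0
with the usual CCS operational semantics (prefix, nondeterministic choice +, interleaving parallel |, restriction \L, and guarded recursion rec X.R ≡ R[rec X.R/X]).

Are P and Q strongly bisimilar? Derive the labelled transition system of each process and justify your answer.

bisimilar

P's transition system — 6 states:
  u0 = (a.0 + b.0) | b.a.0 → -a-> u1, -b-> u1, -b-> u2
  u1 = 0 | b.a.0 → -b-> u3
  u2 = (a.0 + b.0) | a.0 → -a-> u3, -a-> u4, -b-> u3
  u3 = 0 | a.0 → -a-> u5
  u4 = (a.0 + b.0) | 0 → -a-> u5, -b-> u5
  u5 = 0 | 0 → stopped
Q's transition system — 6 states:
  v0 = (b.0 + a.0) | b.a.0 → -a-> v1, -b-> v1, -b-> v2
  v1 = 0 | b.a.0 → -b-> v3
  v2 = (b.0 + a.0) | a.0 → -a-> v3, -a-> v4, -b-> v3
  v3 = 0 | a.0 → -a-> v5
  v4 = (b.0 + a.0) | 0 → -a-> v5, -b-> v5
  v5 = 0 | 0 → stopped
Partition-refinement fixed point:
  B0 = {u0, v0}
  B1 = {u1, v1}
  B2 = {u3, v3}
  B3 = {u5, v5}
  B4 = {u2, v2}
  B5 = {u4, v4}
u0 ∈ B0, v0 ∈ B0 → same block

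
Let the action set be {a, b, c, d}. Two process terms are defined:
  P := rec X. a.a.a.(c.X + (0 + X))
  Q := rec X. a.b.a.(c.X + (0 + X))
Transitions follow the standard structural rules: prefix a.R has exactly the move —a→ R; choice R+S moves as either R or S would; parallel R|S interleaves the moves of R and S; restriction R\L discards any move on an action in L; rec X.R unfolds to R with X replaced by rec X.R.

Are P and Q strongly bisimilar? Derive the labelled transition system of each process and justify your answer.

P ≁ Q

P's transition system — 4 states:
  m0 = rec X. a.a.a.(c.X + (0 + X)) | =a=> m1
  m1 = a.a.(c.(rec X. a.a.a.(c.X + (0 + X))) + (0 + (rec X. a.a.a.(c.X + (0 + X))))) | =a=> m2
  m2 = a.(c.(rec X. a.a.a.(c.X + (0 + X))) + (0 + (rec X. a.a.a.(c.X + (0 + X))))) | =a=> m3
  m3 = c.(rec X. a.a.a.(c.X + (0 + X))) + (0 + (rec X. a.a.a.(c.X + (0 + X)))) | =a=> m1, =c=> m0
Q's transition system — 4 states:
  n0 = rec X. a.b.a.(c.X + (0 + X)) | =a=> n1
  n1 = b.a.(c.(rec X. a.b.a.(c.X + (0 + X))) + (0 + (rec X. a.b.a.(c.X + (0 + X))))) | =b=> n2
  n2 = a.(c.(rec X. a.b.a.(c.X + (0 + X))) + (0 + (rec X. a.b.a.(c.X + (0 + X))))) | =a=> n3
  n3 = c.(rec X. a.b.a.(c.X + (0 + X))) + (0 + (rec X. a.b.a.(c.X + (0 + X)))) | =a=> n1, =c=> n0
Coarsest stable partition (strong bisimilarity classes):
  B0 = {m0}
  B1 = {m1}
  B2 = {m2}
  B3 = {m3}
  B4 = {n0}
  B5 = {n1}
  B6 = {n2}
  B7 = {n3}
m0 ∈ B0, n0 ∈ B4 → different blocks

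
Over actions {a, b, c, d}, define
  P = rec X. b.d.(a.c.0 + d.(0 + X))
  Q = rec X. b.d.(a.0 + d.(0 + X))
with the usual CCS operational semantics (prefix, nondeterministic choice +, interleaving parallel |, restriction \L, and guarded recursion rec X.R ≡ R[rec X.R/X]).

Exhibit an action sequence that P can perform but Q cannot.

LTS(P): 6 reachable states
  s0 = rec X. b.d.(a.c.0 + d.(0 + X)) | ··b··> s1
  s1 = d.(a.c.0 + d.(0 + (rec X. b.d.(a.c.0 + d.(0 + X))))) | ··d··> s2
  s2 = a.c.0 + d.(0 + (rec X. b.d.(a.c.0 + d.(0 + X)))) | ··a··> s3, ··d··> s4
  s3 = c.0 | ··c··> s5
  s4 = 0 + (rec X. b.d.(a.c.0 + d.(0 + X))) | ··b··> s1
  s5 = 0 | (no moves)
LTS(Q): 5 reachable states
  t0 = rec X. b.d.(a.0 + d.(0 + X)) | ··b··> t1
  t1 = d.(a.0 + d.(0 + (rec X. b.d.(a.0 + d.(0 + X))))) | ··d··> t2
  t2 = a.0 + d.(0 + (rec X. b.d.(a.0 + d.(0 + X)))) | ··a··> t3, ··d··> t4
  t3 = 0 | (no moves)
  t4 = 0 + (rec X. b.d.(a.0 + d.(0 + X))) | ··b··> t1
Trace ⟨bdac⟩ through P, begin at {s0}:
  after b @ step 1: {s1}
  after d @ step 2: {s2}
  after a @ step 3: {s3}
  after c @ step 4: {s5}
  P completes σ.
Trace ⟨bdac⟩ through Q, begin at {t0}:
  after b @ step 1: {t1}
  after d @ step 2: {t2}
  after a @ step 3: {t3}
  after c @ step 4: no successor for Q

bdac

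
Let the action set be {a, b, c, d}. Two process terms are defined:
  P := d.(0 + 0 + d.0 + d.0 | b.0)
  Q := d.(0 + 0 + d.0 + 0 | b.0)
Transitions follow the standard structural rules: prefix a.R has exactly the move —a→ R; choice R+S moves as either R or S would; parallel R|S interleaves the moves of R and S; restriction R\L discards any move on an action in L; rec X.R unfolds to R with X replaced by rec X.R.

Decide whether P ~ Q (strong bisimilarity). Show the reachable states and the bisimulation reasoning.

LTS(P): 6 reachable states
  s0 = d.(0 + 0 + d.0 + d.0 | b.0) ⊢ --d--▸ s1
  s1 = 0 + 0 + d.0 + d.0 | b.0 ⊢ --b--▸ s2, --d--▸ s3, --d--▸ s4
  s2 = d.0 | 0 ⊢ --d--▸ s5
  s3 = 0 ⊢ stopped
  s4 = 0 | b.0 ⊢ --b--▸ s5
  s5 = 0 | 0 ⊢ stopped
LTS(Q): 4 reachable states
  t0 = d.(0 + 0 + d.0 + 0 | b.0) ⊢ --d--▸ t1
  t1 = 0 + 0 + d.0 + 0 | b.0 ⊢ --b--▸ t2, --d--▸ t3
  t2 = 0 | 0 ⊢ stopped
  t3 = 0 ⊢ stopped
Bisimilarity quotient blocks:
  B0 = {s0}
  B1 = {s1}
  B2 = {s2}
  B3 = {s3, s5, t2, t3}
  B4 = {s4}
  B5 = {t0}
  B6 = {t1}
s0 ∈ B0, t0 ∈ B5 → different blocks

NO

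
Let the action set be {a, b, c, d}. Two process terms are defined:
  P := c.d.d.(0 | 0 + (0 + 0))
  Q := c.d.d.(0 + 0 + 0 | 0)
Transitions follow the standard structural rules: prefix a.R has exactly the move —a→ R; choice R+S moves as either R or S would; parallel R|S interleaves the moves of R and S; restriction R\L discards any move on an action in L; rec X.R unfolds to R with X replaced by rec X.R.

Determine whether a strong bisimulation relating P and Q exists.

Reachable graph of P (4 states):
  p0 = c.d.d.(0 | 0 + (0 + 0)) ⊢ ··c··> p1
  p1 = d.d.(0 | 0 + (0 + 0)) ⊢ ··d··> p2
  p2 = d.(0 | 0 + (0 + 0)) ⊢ ··d··> p3
  p3 = 0 | 0 + (0 + 0) ⊢ stopped
Reachable graph of Q (4 states):
  q0 = c.d.d.(0 + 0 + 0 | 0) ⊢ ··c··> q1
  q1 = d.d.(0 + 0 + 0 | 0) ⊢ ··d··> q2
  q2 = d.(0 + 0 + 0 | 0) ⊢ ··d··> q3
  q3 = 0 + 0 + 0 | 0 ⊢ stopped
Coarsest stable partition (strong bisimilarity classes):
  B0 = {p0, q0}
  B1 = {p1, q1}
  B2 = {p2, q2}
  B3 = {p3, q3}
p0 ∈ B0, q0 ∈ B0 → same block

P ~ Q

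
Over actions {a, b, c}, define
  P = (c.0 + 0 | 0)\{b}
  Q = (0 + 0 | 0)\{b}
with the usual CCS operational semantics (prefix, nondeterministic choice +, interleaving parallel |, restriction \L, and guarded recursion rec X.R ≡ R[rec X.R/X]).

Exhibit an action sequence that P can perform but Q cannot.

Reachable graph of P (2 states):
  s0 = (c.0 + 0 | 0)\{b} :: —c→ s1
  s1 = 0\{b} :: (no moves)
Reachable graph of Q (1 states):
  t0 = (0 + 0 | 0)\{b} :: (no moves)
Run σ = ⟨c⟩ on P: start {s0}
  [1] c ⇒ {s1}
  — P admits the full trace.
Run σ = ⟨c⟩ on Q: start {t0}
  [1] c ⇒ ∅  — Q cannot continue

c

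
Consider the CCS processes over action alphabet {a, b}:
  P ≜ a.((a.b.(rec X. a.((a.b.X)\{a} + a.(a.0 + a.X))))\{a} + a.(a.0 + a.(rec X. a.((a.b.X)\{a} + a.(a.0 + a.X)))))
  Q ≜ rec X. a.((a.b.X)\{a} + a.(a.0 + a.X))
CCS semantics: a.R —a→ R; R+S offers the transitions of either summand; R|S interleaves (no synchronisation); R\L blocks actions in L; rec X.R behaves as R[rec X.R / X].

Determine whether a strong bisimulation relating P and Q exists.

bisimilar

Reachable graph of P (5 states):
  m0 = a.((a.b.(rec X. a.((a.b.X)\{a} + a.(a.0 + a.X))))\{a} + a.(a.0 + a.(rec X. a.((a.b.X)\{a} + a.(a.0 + a.X))))) ⊢ =a=> m1
  m1 = (a.b.(rec X. a.((a.b.X)\{a} + a.(a.0 + a.X))))\{a} + a.(a.0 + a.(rec X. a.((a.b.X)\{a} + a.(a.0 + a.X)))) ⊢ =a=> m2
  m2 = a.0 + a.(rec X. a.((a.b.X)\{a} + a.(a.0 + a.X))) ⊢ =a=> m3, =a=> m4
  m3 = 0 ⊢ stopped
  m4 = rec X. a.((a.b.X)\{a} + a.(a.0 + a.X)) ⊢ =a=> m1
Reachable graph of Q (4 states):
  n0 = rec X. a.((a.b.X)\{a} + a.(a.0 + a.X)) ⊢ =a=> n1
  n1 = (a.b.(rec X. a.((a.b.X)\{a} + a.(a.0 + a.X))))\{a} + a.(a.0 + a.(rec X. a.((a.b.X)\{a} + a.(a.0 + a.X)))) ⊢ =a=> n2
  n2 = a.0 + a.(rec X. a.((a.b.X)\{a} + a.(a.0 + a.X))) ⊢ =a=> n0, =a=> n3
  n3 = 0 ⊢ stopped
Bisimilarity quotient blocks:
  B0 = {m0, m4, n0}
  B1 = {m1, n1}
  B2 = {m2, n2}
  B3 = {m3, n3}
m0 ∈ B0, n0 ∈ B0 → same block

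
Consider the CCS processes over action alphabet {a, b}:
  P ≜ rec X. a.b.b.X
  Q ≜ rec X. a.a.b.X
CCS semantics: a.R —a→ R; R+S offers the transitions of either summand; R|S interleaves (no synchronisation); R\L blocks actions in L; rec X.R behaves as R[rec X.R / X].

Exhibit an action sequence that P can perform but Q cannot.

ab

LTS(P): 3 reachable states
  p0 = rec X. a.b.b.X | =a=> p1
  p1 = b.b.(rec X. a.b.b.X) | =b=> p2
  p2 = b.(rec X. a.b.b.X) | =b=> p0
LTS(Q): 3 reachable states
  q0 = rec X. a.a.b.X | =a=> q1
  q1 = a.b.(rec X. a.a.b.X) | =a=> q2
  q2 = b.(rec X. a.a.b.X) | =b=> q0
Executing ab from P (initial set {p0}):
  after a @ step 1: {p1}
  after b @ step 2: {p2}
  — P admits the full trace.
Executing ab from Q (initial set {q0}):
  after a @ step 1: {q1}
  after b @ step 2: ∅ (Q stuck)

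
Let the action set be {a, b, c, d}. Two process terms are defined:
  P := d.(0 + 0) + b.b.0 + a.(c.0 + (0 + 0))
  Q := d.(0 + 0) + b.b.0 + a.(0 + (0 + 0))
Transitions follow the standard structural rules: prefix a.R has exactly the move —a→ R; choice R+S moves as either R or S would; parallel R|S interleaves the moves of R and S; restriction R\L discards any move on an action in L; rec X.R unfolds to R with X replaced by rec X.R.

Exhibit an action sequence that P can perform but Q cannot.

P's transition system — 5 states:
  u0 = d.(0 + 0) + b.b.0 + a.(c.0 + (0 + 0)) ⊢ -a-> u1, -b-> u2, -d-> u3
  u1 = c.0 + (0 + 0) ⊢ -c-> u4
  u2 = b.0 ⊢ -b-> u4
  u3 = 0 + 0 ⊢ stopped
  u4 = 0 ⊢ stopped
Q's transition system — 5 states:
  v0 = d.(0 + 0) + b.b.0 + a.(0 + (0 + 0)) ⊢ -a-> v1, -b-> v2, -d-> v3
  v1 = 0 + (0 + 0) ⊢ stopped
  v2 = b.0 ⊢ -b-> v4
  v3 = 0 + 0 ⊢ stopped
  v4 = 0 ⊢ stopped
Executing ac from P (initial set {u0}):
  [1] a ⇒ {u1}
  [2] c ⇒ {u4}
  — P admits the full trace.
Executing ac from Q (initial set {v0}):
  [1] a ⇒ {v1}
  [2] c ⇒ ∅  — Q cannot continue

ac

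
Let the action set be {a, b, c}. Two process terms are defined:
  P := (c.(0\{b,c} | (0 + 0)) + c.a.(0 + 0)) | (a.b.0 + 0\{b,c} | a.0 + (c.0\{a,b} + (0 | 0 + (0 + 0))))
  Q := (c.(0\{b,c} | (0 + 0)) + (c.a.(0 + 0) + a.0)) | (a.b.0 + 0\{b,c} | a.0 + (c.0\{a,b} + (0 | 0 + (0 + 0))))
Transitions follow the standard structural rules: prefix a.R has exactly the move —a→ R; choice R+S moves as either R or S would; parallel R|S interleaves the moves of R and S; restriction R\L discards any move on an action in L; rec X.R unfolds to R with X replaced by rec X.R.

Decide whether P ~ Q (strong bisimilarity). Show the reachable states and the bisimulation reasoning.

P ≁ Q

Reachable graph of P (20 states):
  s0 = (c.(0\{b,c} | (0 + 0)) + c.a.(0 + 0)) | (a.b.0 + 0\{b,c} | a.0 + (c.0\{a,b} + (0 | 0 + (0 + 0)))) ⊢ —a→ s1, —a→ s2, —c→ s3, —c→ s4, —c→ s5
  s1 = (c.(0\{b,c} | (0 + 0)) + c.a.(0 + 0)) | (0\{b,c} | 0) ⊢ —c→ s6, —c→ s7
  s2 = (c.(0\{b,c} | (0 + 0)) + c.a.(0 + 0)) | b.0 ⊢ —b→ s8, —c→ s10, —c→ s9
  s3 = (c.(0\{b,c} | (0 + 0)) + c.a.(0 + 0)) | 0\{a,b} ⊢ —c→ s11, —c→ s12
  s4 = 0\{b,c} | (0 + 0) | (a.b.0 + 0\{b,c} | a.0 + (c.0\{a,b} + (0 | 0 + (0 + 0)))) ⊢ —a→ s6, —a→ s9, —c→ s11
  s5 = a.(0 + 0) | (a.b.0 + 0\{b,c} | a.0 + (c.0\{a,b} + (0 | 0 + (0 + 0)))) ⊢ —a→ s10, —a→ s13, —a→ s7, —c→ s12
  s6 = 0\{b,c} | (0 + 0) | (0\{b,c} | 0) ⊢ ∅
  s7 = a.(0 + 0) | (0\{b,c} | 0) ⊢ —a→ s14
  s8 = (c.(0\{b,c} | (0 + 0)) + c.a.(0 + 0)) | 0 ⊢ —c→ s15, —c→ s16
  s9 = 0\{b,c} | (0 + 0) | b.0 ⊢ —b→ s15
  s10 = a.(0 + 0) | b.0 ⊢ —a→ s17, —b→ s16
  s11 = 0\{b,c} | (0 + 0) | 0\{a,b} ⊢ ∅
  s12 = a.(0 + 0) | 0\{a,b} ⊢ —a→ s18
  s13 = (0 + 0) | (a.b.0 + 0\{b,c} | a.0 + (c.0\{a,b} + (0 | 0 + (0 + 0)))) ⊢ —a→ s14, —a→ s17, —c→ s18
  s14 = (0 + 0) | (0\{b,c} | 0) ⊢ ∅
  s15 = 0\{b,c} | (0 + 0) | 0 ⊢ ∅
  s16 = a.(0 + 0) | 0 ⊢ —a→ s19
  s17 = (0 + 0) | b.0 ⊢ —b→ s19
  s18 = (0 + 0) | 0\{a,b} ⊢ ∅
  s19 = (0 + 0) | 0 ⊢ ∅
Reachable graph of Q (25 states):
  t0 = (c.(0\{b,c} | (0 + 0)) + (c.a.(0 + 0) + a.0)) | (a.b.0 + 0\{b,c} | a.0 + (c.0\{a,b} + (0 | 0 + (0 + 0)))) ⊢ —a→ t1, —a→ t2, —a→ t3, —c→ t4, —c→ t5, —c→ t6
  t1 = (c.(0\{b,c} | (0 + 0)) + (c.a.(0 + 0) + a.0)) | (0\{b,c} | 0) ⊢ —a→ t7, —c→ t8, —c→ t9
  t2 = (c.(0\{b,c} | (0 + 0)) + (c.a.(0 + 0) + a.0)) | b.0 ⊢ —a→ t10, —b→ t11, —c→ t12, —c→ t13
  t3 = 0 | (a.b.0 + 0\{b,c} | a.0 + (c.0\{a,b} + (0 | 0 + (0 + 0)))) ⊢ —a→ t10, —a→ t7, —c→ t14
  t4 = (c.(0\{b,c} | (0 + 0)) + (c.a.(0 + 0) + a.0)) | 0\{a,b} ⊢ —a→ t14, —c→ t15, —c→ t16
  t5 = 0\{b,c} | (0 + 0) | (a.b.0 + 0\{b,c} | a.0 + (c.0\{a,b} + (0 | 0 + (0 + 0)))) ⊢ —a→ t12, —a→ t8, —c→ t15
  t6 = a.(0 + 0) | (a.b.0 + 0\{b,c} | a.0 + (c.0\{a,b} + (0 | 0 + (0 + 0)))) ⊢ —a→ t13, —a→ t17, —a→ t9, —c→ t16
  t7 = 0 | (0\{b,c} | 0) ⊢ ∅
  t8 = 0\{b,c} | (0 + 0) | (0\{b,c} | 0) ⊢ ∅
  t9 = a.(0 + 0) | (0\{b,c} | 0) ⊢ —a→ t18
  t10 = 0 | b.0 ⊢ —b→ t19
  t11 = (c.(0\{b,c} | (0 + 0)) + (c.a.(0 + 0) + a.0)) | 0 ⊢ —a→ t19, —c→ t20, —c→ t21
  t12 = 0\{b,c} | (0 + 0) | b.0 ⊢ —b→ t20
  t13 = a.(0 + 0) | b.0 ⊢ —a→ t22, —b→ t21
  t14 = 0 | 0\{a,b} ⊢ ∅
  t15 = 0\{b,c} | (0 + 0) | 0\{a,b} ⊢ ∅
  t16 = a.(0 + 0) | 0\{a,b} ⊢ —a→ t23
  t17 = (0 + 0) | (a.b.0 + 0\{b,c} | a.0 + (c.0\{a,b} + (0 | 0 + (0 + 0)))) ⊢ —a→ t18, —a→ t22, —c→ t23
  t18 = (0 + 0) | (0\{b,c} | 0) ⊢ ∅
  t19 = 0 | 0 ⊢ ∅
  t20 = 0\{b,c} | (0 + 0) | 0 ⊢ ∅
  t21 = a.(0 + 0) | 0 ⊢ —a→ t24
  t22 = (0 + 0) | b.0 ⊢ —b→ t24
  t23 = (0 + 0) | 0\{a,b} ⊢ ∅
  t24 = (0 + 0) | 0 ⊢ ∅
Bisimilarity quotient blocks:
  B0 = {s0}
  B1 = {s1, s3, s8}
  B2 = {s11, s14, s15, s18, s19, s6, t14, t15, t18, t19, t20, t23, t24, t7, t8}
  B3 = {s12, s16, s7, t16, t21, t9}
  B4 = {s5, t6}
  B5 = {s10, t13}
  B6 = {s17, s9, t10, t12, t22}
  B7 = {s13, s4, t17, t3, t5}
  B8 = {s2}
  B9 = {t0}
  B10 = {t1, t11, t4}
  B11 = {t2}
s0 ∈ B0, t0 ∈ B9 → different blocks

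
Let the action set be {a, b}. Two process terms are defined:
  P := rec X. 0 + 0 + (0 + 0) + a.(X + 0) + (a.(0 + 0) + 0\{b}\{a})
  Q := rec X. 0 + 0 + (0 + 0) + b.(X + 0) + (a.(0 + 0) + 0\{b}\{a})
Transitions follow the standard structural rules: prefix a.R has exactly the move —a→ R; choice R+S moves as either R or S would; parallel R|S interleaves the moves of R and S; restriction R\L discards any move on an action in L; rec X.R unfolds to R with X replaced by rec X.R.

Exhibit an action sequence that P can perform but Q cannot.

aa

P's transition system — 3 states:
  u0 = rec X. 0 + 0 + (0 + 0) + a.(X + 0) + (a.(0 + 0) + 0\{b}\{a}) → =a=> u1, =a=> u2
  u1 = (rec X. 0 + 0 + (0 + 0) + a.(X + 0) + (a.(0 + 0) + 0\{b}\{a})) + 0 → =a=> u1, =a=> u2
  u2 = 0 + 0 → ∅
Q's transition system — 3 states:
  v0 = rec X. 0 + 0 + (0 + 0) + b.(X + 0) + (a.(0 + 0) + 0\{b}\{a}) → =a=> v1, =b=> v2
  v1 = 0 + 0 → ∅
  v2 = (rec X. 0 + 0 + (0 + 0) + b.(X + 0) + (a.(0 + 0) + 0\{b}\{a})) + 0 → =a=> v1, =b=> v2
Run σ = ⟨aa⟩ on P: start {u0}
  [1] a ⇒ {u1, u2}
  [2] a ⇒ {u1, u2}
  ✓ P
Run σ = ⟨aa⟩ on Q: start {v0}
  [1] a ⇒ {v1}
  [2] a ⇒ ∅ (Q stuck)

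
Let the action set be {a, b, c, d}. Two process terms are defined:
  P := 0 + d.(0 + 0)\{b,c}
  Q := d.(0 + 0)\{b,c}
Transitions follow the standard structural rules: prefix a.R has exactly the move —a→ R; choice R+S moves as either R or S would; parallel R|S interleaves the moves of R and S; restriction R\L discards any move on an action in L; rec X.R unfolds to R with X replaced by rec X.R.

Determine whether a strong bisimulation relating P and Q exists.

P ~ Q

P's transition system — 2 states:
  m0 = 0 + d.(0 + 0)\{b,c} → =d=> m1
  m1 = (0 + 0)\{b,c} → ·
Q's transition system — 2 states:
  n0 = d.(0 + 0)\{b,c} → =d=> n1
  n1 = (0 + 0)\{b,c} → ·
Coarsest stable partition (strong bisimilarity classes):
  B0 = {m0, n0}
  B1 = {m1, n1}
m0 ∈ B0, n0 ∈ B0 → same block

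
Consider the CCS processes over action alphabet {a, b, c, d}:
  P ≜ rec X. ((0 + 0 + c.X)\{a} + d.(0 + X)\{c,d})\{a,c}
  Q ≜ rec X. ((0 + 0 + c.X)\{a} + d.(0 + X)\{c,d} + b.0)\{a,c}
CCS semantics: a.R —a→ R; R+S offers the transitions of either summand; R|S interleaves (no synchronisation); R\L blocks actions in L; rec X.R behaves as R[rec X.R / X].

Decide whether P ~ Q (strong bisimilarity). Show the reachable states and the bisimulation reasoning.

LTS(P): 2 reachable states
  p0 = rec X. ((0 + 0 + c.X)\{a} + d.(0 + X)\{c,d})\{a,c} ⊢ =d=> p1
  p1 = (0 + (rec X. ((0 + 0 + c.X)\{a} + d.(0 + X)\{c,d})\{a,c}))\{c,d}\{a,c} ⊢ ∅
LTS(Q): 4 reachable states
  q0 = rec X. ((0 + 0 + c.X)\{a} + d.(0 + X)\{c,d} + b.0)\{a,c} ⊢ =b=> q1, =d=> q2
  q1 = 0\{a,c} ⊢ ∅
  q2 = (0 + (rec X. ((0 + 0 + c.X)\{a} + d.(0 + X)\{c,d} + b.0)\{a,c}))\{c,d}\{a,c} ⊢ =b=> q3
  q3 = 0\{a,c}\{c,d}\{a,c} ⊢ ∅
Coarsest stable partition (strong bisimilarity classes):
  B0 = {p0}
  B1 = {p1, q1, q3}
  B2 = {q0}
  B3 = {q2}
p0 ∈ B0, q0 ∈ B2 → different blocks

P ≁ Q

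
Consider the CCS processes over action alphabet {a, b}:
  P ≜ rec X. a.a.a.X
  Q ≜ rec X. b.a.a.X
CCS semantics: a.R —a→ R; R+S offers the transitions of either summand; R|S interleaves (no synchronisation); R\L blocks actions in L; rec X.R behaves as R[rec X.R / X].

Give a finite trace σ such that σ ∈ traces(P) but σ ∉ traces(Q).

P's transition system — 3 states:
  m0 = rec X. a.a.a.X has moves =a=> m1
  m1 = a.a.(rec X. a.a.a.X) has moves =a=> m2
  m2 = a.(rec X. a.a.a.X) has moves =a=> m0
Q's transition system — 3 states:
  n0 = rec X. b.a.a.X has moves =b=> n1
  n1 = a.a.(rec X. b.a.a.X) has moves =a=> n2
  n2 = a.(rec X. b.a.a.X) has moves =a=> n0
Trace ⟨a⟩ through P, begin at {m0}:
  after a @ step 1: {m1}
  ✓ P
Trace ⟨a⟩ through Q, begin at {n0}:
  after a @ step 1: ∅ (Q stuck)

a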